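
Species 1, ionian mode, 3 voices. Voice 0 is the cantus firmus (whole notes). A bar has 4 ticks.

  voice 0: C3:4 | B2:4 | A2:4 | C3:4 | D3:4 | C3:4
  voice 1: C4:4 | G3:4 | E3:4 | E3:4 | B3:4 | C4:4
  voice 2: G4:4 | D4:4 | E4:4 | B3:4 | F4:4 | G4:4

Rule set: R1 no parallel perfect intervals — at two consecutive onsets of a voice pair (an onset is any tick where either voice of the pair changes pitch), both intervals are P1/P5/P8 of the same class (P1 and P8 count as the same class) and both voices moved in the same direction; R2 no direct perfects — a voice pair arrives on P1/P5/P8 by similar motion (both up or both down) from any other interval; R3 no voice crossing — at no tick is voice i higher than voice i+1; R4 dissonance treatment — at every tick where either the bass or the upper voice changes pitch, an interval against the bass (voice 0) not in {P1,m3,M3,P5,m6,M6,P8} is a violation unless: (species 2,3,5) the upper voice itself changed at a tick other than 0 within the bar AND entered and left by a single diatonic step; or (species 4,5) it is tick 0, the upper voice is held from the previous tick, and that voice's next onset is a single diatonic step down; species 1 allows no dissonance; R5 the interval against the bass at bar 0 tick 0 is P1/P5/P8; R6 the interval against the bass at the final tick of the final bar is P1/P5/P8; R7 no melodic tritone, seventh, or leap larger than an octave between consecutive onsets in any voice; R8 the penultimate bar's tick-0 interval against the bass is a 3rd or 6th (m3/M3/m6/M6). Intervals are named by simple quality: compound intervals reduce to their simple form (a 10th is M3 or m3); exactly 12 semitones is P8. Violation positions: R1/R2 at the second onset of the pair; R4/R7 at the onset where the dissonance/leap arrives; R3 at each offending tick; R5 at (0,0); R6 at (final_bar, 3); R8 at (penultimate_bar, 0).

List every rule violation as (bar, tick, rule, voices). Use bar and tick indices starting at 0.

bar 0: v0=C3 v1=C4 v2=G4 downbeat P5
bar 1: v0=B2 v1=G3 v2=D4 downbeat m3
bar 2: v0=A2 v1=E3 v2=E4 downbeat P5
bar 3: v0=C3 v1=E3 v2=B3 downbeat M7
bar 4: v0=D3 v1=B3 v2=F4 downbeat m3
bar 5: v0=C3 v1=C4 v2=G4 downbeat P5
  -> R1 @ bar 1 tick 0 v(1, 2): C4/G4 P5 -> G3/D4 P5 similar
  -> R2 @ bar 2 tick 0 v(0, 1): B2/G3 m6 -> A2/E3 P5 similar
  -> R4 @ bar 3 tick 0 v(0, 2): C3/B3 M7 untreated
  -> R7 @ bar 4 tick 0 v(2,): B3->F4 leap 6st
  -> R2 @ bar 5 tick 0 v(1, 2): B3/F4 TT -> C4/G4 P5 similar

(1, 0, R1, (1, 2))
(2, 0, R2, (0, 1))
(3, 0, R4, (0, 2))
(4, 0, R7, (2,))
(5, 0, R2, (1, 2))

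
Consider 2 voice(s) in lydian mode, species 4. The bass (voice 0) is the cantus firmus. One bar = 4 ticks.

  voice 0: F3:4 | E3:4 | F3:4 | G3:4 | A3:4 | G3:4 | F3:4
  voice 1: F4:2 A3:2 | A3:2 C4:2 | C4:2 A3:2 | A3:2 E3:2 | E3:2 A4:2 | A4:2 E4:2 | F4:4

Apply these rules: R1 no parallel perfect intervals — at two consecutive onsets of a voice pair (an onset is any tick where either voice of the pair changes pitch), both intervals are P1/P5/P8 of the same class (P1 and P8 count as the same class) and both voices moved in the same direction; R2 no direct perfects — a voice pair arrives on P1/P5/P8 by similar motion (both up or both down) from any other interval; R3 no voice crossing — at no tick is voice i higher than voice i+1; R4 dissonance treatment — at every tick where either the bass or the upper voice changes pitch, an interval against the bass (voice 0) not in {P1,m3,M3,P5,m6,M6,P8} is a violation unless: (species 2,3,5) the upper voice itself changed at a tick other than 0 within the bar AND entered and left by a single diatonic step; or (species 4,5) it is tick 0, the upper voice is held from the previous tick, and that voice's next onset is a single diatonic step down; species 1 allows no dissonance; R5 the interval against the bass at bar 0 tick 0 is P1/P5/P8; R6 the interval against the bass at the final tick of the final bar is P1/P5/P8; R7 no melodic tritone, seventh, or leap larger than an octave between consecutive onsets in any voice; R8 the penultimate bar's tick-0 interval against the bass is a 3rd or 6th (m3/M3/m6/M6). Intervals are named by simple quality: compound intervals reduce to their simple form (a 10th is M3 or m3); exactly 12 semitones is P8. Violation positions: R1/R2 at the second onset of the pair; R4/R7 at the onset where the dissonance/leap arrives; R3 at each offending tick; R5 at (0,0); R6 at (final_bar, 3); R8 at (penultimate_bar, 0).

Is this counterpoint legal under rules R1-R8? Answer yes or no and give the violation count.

No (10 violations)

bar 0: v0=F3 v1=F4 (P8)
bar 1: v0=E3 v1=A3 (P4)
bar 2: v0=F3 v1=C4 (P5)
bar 3: v0=G3 v1=A3 (M2)
bar 4: v0=A3 v1=E3 (P4)
bar 5: v0=G3 v1=A4 (M2)
bar 6: v0=F3 v1=F4 (P8)
  R4 @ bar1.0: E3/A3 P4 untreated
  R4 @ bar3.0: G3/A3 M2 untreated
  R3 @ bar3.2: G3 above E3
  R3 @ bar3.3: G3 above E3
  R3 @ bar4.0: A3 above E3
  R4 @ bar4.0: A3/E3 P4 untreated
  R3 @ bar4.1: A3 above E3
  R7 @ bar4.2: E3->A4 leap 17st
  R4 @ bar5.0: G3/A4 M2 untreated
  R8 @ bar5.0: penult M2 not 3rd/6th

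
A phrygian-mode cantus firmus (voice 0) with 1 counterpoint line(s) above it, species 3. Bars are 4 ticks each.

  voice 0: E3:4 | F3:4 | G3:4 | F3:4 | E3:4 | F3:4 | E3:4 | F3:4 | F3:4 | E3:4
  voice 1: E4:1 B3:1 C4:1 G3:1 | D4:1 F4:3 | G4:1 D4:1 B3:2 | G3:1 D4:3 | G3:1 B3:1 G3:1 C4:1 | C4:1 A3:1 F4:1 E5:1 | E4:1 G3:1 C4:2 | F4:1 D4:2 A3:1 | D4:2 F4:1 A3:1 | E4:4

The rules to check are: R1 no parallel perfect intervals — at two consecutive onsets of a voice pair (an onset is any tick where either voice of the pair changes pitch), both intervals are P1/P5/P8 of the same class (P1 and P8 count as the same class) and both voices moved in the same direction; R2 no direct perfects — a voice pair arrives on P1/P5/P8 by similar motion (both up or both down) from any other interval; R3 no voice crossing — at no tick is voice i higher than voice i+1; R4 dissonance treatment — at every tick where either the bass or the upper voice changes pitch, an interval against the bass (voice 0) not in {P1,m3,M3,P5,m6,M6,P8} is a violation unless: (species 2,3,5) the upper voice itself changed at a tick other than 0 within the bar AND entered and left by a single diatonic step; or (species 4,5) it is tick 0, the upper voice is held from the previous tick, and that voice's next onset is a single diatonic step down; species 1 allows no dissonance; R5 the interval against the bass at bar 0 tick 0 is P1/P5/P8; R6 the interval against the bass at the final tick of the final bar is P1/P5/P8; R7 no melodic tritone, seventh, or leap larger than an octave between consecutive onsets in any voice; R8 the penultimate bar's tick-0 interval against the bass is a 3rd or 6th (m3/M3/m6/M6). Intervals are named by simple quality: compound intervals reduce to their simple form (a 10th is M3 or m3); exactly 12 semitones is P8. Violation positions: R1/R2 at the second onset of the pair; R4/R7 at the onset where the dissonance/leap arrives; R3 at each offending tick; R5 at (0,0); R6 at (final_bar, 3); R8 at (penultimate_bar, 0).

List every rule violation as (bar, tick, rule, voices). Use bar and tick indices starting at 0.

bar 0: v0=E3 v1=E4 downbeat P8
bar 1: v0=F3 v1=D4 downbeat M6
bar 2: v0=G3 v1=G4 downbeat P8
bar 3: v0=F3 v1=G3 downbeat M2
bar 4: v0=E3 v1=G3 downbeat m3
bar 5: v0=F3 v1=C4 downbeat P5
bar 6: v0=E3 v1=E4 downbeat P8
bar 7: v0=F3 v1=F4 downbeat P8
bar 8: v0=F3 v1=D4 downbeat M6
bar 9: v0=E3 v1=E4 downbeat P8
  -> R1 @ bar 2 tick 0 v(0, 1): F3/F4 P8 -> G3/G4 P8 similar
  -> R4 @ bar 3 tick 0 v(0, 1): F3/G3 M2 untreated
  -> R4 @ bar 5 tick 3 v(0, 1): F3/E5 M7 untreated
  -> R7 @ bar 5 tick 3 v(1,): F4->E5 leap 11st
  -> R2 @ bar 6 tick 0 v(0, 1): F3/E5 M7 -> E3/E4 P8 similar
  -> R2 @ bar 7 tick 0 v(0, 1): E3/C4 m6 -> F3/F4 P8 similar

(2, 0, R1, (0, 1))
(3, 0, R4, (0, 1))
(5, 3, R4, (0, 1))
(5, 3, R7, (1,))
(6, 0, R2, (0, 1))
(7, 0, R2, (0, 1))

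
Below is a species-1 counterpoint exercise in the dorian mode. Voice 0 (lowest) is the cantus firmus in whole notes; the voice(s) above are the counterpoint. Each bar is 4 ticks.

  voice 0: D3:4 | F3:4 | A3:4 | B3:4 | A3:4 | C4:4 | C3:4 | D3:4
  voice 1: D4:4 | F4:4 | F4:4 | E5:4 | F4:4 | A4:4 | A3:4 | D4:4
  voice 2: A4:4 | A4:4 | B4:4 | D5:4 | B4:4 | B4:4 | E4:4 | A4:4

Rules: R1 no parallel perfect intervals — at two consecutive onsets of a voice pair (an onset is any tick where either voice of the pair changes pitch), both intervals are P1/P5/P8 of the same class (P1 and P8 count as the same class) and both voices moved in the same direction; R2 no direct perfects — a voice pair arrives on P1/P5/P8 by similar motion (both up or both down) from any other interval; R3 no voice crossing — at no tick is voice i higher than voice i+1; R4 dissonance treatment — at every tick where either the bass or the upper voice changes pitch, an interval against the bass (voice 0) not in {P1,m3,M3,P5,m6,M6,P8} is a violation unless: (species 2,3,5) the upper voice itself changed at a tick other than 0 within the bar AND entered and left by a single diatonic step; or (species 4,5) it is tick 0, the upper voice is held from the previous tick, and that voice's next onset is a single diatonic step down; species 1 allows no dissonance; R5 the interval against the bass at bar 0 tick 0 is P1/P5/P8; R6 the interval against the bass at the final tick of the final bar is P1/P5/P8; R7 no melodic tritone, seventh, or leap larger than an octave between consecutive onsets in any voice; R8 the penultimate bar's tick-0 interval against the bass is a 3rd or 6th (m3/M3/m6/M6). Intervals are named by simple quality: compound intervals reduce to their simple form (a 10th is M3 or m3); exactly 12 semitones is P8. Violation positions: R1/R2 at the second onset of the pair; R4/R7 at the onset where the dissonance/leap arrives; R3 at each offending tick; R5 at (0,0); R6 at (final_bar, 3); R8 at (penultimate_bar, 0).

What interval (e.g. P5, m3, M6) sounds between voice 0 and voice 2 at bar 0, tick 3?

voice 0=D3 voice 2=A4 -> P5

P5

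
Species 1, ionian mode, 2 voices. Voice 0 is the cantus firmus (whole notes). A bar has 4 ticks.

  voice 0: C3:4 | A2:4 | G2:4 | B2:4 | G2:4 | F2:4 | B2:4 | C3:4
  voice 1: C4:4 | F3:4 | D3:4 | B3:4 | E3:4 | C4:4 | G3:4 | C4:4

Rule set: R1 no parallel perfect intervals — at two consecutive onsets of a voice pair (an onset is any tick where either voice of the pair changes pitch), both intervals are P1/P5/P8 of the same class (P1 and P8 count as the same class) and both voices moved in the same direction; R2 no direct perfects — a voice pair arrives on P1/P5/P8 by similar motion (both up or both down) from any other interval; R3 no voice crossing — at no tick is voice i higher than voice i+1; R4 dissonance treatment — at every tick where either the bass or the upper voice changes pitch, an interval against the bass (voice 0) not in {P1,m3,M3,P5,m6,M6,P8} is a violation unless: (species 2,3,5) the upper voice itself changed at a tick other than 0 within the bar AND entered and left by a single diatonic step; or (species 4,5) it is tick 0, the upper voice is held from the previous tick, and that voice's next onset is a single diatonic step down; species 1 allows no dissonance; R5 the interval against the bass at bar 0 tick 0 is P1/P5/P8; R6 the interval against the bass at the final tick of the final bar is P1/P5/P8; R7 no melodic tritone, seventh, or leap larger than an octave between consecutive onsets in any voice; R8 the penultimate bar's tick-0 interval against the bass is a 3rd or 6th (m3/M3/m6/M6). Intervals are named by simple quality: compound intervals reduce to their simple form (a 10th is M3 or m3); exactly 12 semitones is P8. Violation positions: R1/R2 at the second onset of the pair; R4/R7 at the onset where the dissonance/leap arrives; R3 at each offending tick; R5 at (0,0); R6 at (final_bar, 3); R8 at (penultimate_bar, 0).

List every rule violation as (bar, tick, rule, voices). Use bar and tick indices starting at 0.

bar 0: v0=C3 v1=C4 downbeat P8
bar 1: v0=A2 v1=F3 downbeat m6
bar 2: v0=G2 v1=D3 downbeat P5
bar 3: v0=B2 v1=B3 downbeat P8
bar 4: v0=G2 v1=E3 downbeat M6
bar 5: v0=F2 v1=C4 downbeat P5
bar 6: v0=B2 v1=G3 downbeat m6
bar 7: v0=C3 v1=C4 downbeat P8
  -> R2 @ bar 2 tick 0 v(0, 1): A2/F3 m6 -> G2/D3 P5 similar
  -> R2 @ bar 3 tick 0 v(0, 1): G2/D3 P5 -> B2/B3 P8 similar
  -> R7 @ bar 6 tick 0 v(0,): F2->B2 leap 6st
  -> R2 @ bar 7 tick 0 v(0, 1): B2/G3 m6 -> C3/C4 P8 similar

(2, 0, R2, (0, 1))
(3, 0, R2, (0, 1))
(6, 0, R7, (0,))
(7, 0, R2, (0, 1))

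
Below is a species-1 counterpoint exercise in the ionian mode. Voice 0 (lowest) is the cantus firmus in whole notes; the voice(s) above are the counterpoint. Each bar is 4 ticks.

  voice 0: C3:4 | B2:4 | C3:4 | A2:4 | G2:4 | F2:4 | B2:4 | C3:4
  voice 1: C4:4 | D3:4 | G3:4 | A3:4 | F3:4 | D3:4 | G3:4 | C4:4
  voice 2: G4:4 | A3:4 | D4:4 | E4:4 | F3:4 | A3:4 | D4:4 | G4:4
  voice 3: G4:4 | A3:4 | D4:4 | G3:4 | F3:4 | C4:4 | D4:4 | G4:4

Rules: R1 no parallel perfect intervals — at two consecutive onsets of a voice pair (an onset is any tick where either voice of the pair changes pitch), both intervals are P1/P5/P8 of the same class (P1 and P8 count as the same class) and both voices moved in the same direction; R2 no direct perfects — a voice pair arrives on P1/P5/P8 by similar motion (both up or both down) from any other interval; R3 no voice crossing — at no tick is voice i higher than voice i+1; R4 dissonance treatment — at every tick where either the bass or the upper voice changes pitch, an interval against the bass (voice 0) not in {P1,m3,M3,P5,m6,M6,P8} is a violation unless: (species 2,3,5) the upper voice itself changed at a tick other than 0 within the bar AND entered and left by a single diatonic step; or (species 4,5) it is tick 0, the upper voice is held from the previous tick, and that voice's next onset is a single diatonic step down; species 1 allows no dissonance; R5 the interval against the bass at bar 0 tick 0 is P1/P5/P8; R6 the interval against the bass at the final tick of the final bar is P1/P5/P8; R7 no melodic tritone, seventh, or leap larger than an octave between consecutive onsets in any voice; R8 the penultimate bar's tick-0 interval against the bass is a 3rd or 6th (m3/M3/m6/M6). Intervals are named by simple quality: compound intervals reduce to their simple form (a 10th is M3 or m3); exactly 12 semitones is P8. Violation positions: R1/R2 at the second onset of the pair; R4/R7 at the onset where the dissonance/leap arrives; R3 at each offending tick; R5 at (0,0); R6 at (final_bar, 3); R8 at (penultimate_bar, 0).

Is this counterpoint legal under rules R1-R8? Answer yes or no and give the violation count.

bar 0: v0=C3 v1=C4 v2=G4 v3=G4 (P5)
bar 1: v0=B2 v1=D3 v2=A3 v3=A3 (m7)
bar 2: v0=C3 v1=G3 v2=D4 v3=D4 (M2)
bar 3: v0=A2 v1=A3 v2=E4 v3=G3 (m7)
bar 4: v0=G2 v1=F3 v2=F3 v3=F3 (m7)
bar 5: v0=F2 v1=D3 v2=A3 v3=C4 (P5)
bar 6: v0=B2 v1=G3 v2=D4 v3=D4 (m3)
bar 7: v0=C3 v1=C4 v2=G4 v3=G4 (P5)
  R1 @ bar1.0: C4/G4 P5 -> D3/A3 P5 similar
  R1 @ bar1.0: C4/G4 P5 -> D3/A3 P5 similar
  R1 @ bar1.0: G4/G4 P1 -> A3/A3 P1 similar
  R4 @ bar1.0: B2/A3 m7 untreated
  R4 @ bar1.0: B2/A3 m7 untreated
  R7 @ bar1.0: C4->D3 leap 10st
  R7 @ bar1.0: G4->A3 leap 10st
  R7 @ bar1.0: G4->A3 leap 10st
  R1 @ bar2.0: D3/A3 P5 -> G3/D4 P5 similar
  R1 @ bar2.0: D3/A3 P5 -> G3/D4 P5 similar
  R1 @ bar2.0: A3/A3 P1 -> D4/D4 P1 similar
  R2 @ bar2.0: B2/D3 m3 -> C3/G3 P5 similar
  R4 @ bar2.0: C3/D4 M2 untreated
  R4 @ bar2.0: C3/D4 M2 untreated
  R1 @ bar3.0: G3/D4 P5 -> A3/E4 P5 similar
  R3 @ bar3.0: E4 above G3
  R4 @ bar3.0: A2/G3 m7 untreated
  R3 @ bar3.1: E4 above G3
  R3 @ bar3.2: E4 above G3
  R3 @ bar3.3: E4 above G3
  R2 @ bar4.0: A3/E4 P5 -> F3/F3 P1 similar
  R2 @ bar4.0: A3/G3 M2 -> F3/F3 P1 similar
  R2 @ bar4.0: E4/G3 M6 -> F3/F3 P1 similar
  R4 @ bar4.0: G2/F3 m7 untreated
  R4 @ bar4.0: G2/F3 m7 untreated
  R4 @ bar4.0: G2/F3 m7 untreated
  R7 @ bar4.0: E4->F3 leap 11st
  R1 @ bar6.0: D3/A3 P5 -> G3/D4 P5 similar
  R2 @ bar6.0: D3/C4 m7 -> G3/D4 P5 similar
  R2 @ bar6.0: A3/C4 m3 -> D4/D4 P1 similar
  R7 @ bar6.0: F2->B2 leap 6st
  R1 @ bar7.0: G3/D4 P5 -> C4/G4 P5 similar
  R1 @ bar7.0: G3/D4 P5 -> C4/G4 P5 similar
  R1 @ bar7.0: D4/D4 P1 -> G4/G4 P1 similar
  R2 @ bar7.0: B2/G3 m6 -> C3/C4 P8 similar
  R2 @ bar7.0: B2/D4 m3 -> C3/G4 P5 similar
  R2 @ bar7.0: B2/D4 m3 -> C3/G4 P5 similar

No (37 violations)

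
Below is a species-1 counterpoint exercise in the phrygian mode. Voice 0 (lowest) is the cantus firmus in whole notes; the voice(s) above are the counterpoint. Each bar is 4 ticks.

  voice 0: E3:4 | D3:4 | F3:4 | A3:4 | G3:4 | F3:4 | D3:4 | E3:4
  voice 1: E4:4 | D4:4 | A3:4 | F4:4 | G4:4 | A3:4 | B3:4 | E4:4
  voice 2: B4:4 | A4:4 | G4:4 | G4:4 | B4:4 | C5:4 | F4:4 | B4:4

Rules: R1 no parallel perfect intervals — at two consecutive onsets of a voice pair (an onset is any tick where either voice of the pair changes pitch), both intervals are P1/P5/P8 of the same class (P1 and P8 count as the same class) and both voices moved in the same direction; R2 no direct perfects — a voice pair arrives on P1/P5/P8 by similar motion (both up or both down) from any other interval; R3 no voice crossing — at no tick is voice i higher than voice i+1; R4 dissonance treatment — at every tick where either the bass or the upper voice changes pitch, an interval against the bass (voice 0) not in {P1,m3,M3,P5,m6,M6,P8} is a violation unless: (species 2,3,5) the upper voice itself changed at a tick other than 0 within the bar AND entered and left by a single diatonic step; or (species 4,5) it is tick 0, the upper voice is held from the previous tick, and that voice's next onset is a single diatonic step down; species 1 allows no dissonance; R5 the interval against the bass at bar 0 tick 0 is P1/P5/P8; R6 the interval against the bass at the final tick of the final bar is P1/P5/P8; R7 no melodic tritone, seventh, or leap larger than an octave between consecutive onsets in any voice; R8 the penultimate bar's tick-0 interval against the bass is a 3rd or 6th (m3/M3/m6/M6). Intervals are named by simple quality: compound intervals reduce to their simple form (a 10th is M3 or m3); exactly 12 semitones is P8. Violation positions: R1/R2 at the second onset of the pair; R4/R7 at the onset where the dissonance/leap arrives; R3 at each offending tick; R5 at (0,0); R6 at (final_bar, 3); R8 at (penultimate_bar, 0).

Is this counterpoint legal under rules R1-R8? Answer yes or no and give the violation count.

bar 0: v0=E3 v1=E4 v2=B4 (P5)
bar 1: v0=D3 v1=D4 v2=A4 (P5)
bar 2: v0=F3 v1=A3 v2=G4 (M2)
bar 3: v0=A3 v1=F4 v2=G4 (m7)
bar 4: v0=G3 v1=G4 v2=B4 (M3)
bar 5: v0=F3 v1=A3 v2=C5 (P5)
bar 6: v0=D3 v1=B3 v2=F4 (m3)
bar 7: v0=E3 v1=E4 v2=B4 (P5)
  R1 @ bar1.0: E3/E4 P8 -> D3/D4 P8 similar
  R1 @ bar1.0: E3/B4 P5 -> D3/A4 P5 similar
  R1 @ bar1.0: E4/B4 P5 -> D4/A4 P5 similar
  R4 @ bar2.0: F3/G4 M2 untreated
  R4 @ bar3.0: A3/G4 m7 untreated
  R7 @ bar5.0: G4->A3 leap 10st
  R2 @ bar7.0: D3/B3 M6 -> E3/E4 P8 similar
  R2 @ bar7.0: D3/F4 m3 -> E3/B4 P5 similar
  R2 @ bar7.0: B3/F4 TT -> E4/B4 P5 similar
  R7 @ bar7.0: F4->B4 leap 6st

No (10 violations)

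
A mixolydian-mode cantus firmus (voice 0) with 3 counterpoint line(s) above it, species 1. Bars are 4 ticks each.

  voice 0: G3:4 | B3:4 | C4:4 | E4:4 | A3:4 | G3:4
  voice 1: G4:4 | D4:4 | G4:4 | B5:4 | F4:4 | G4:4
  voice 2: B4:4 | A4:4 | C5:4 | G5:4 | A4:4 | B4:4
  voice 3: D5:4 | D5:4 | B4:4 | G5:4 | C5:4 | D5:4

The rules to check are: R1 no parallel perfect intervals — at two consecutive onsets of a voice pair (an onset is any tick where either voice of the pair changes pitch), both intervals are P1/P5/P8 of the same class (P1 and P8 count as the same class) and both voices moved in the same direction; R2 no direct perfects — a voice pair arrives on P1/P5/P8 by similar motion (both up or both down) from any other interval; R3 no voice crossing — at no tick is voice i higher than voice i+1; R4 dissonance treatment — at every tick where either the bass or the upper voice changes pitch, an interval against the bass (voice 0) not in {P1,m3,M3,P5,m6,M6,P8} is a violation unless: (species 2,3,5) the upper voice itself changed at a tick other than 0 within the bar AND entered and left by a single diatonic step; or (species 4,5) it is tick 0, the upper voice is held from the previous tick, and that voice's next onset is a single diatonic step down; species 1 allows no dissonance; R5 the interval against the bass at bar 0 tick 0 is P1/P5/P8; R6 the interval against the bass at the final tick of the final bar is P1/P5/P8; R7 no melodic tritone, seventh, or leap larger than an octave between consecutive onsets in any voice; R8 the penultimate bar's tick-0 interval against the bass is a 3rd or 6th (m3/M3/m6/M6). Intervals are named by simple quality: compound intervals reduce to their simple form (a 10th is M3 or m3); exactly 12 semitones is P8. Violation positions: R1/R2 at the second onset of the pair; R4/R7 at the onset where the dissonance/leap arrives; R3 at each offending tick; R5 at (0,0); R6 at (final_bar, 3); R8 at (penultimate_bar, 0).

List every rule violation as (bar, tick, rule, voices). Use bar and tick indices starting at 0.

bar 0: v0=G3 v1=G4 v2=B4 v3=D5 downbeat P5
bar 1: v0=B3 v1=D4 v2=A4 v3=D5 downbeat m3
bar 2: v0=C4 v1=G4 v2=C5 v3=B4 downbeat M7
bar 3: v0=E4 v1=B5 v2=G5 v3=G5 downbeat m3
bar 4: v0=A3 v1=F4 v2=A4 v3=C5 downbeat m3
bar 5: v0=G3 v1=G4 v2=B4 v3=D5 downbeat P5
  -> R5 @ bar 0 tick 0 v(0, 2): opens on M3
  -> R2 @ bar 1 tick 0 v(1, 2): G4/B4 M3 -> D4/A4 P5 similar
  -> R4 @ bar 1 tick 0 v(0, 2): B3/A4 m7 untreated
  -> R2 @ bar 2 tick 0 v(0, 1): B3/D4 m3 -> C4/G4 P5 similar
  -> R2 @ bar 2 tick 0 v(0, 2): B3/A4 m7 -> C4/C5 P8 similar
  -> R3 @ bar 2 tick 0 v(2, 3): C5 above B4
  -> R4 @ bar 2 tick 0 v(0, 3): C4/B4 M7 untreated
  -> R3 @ bar 2 tick 1 v(2, 3): C5 above B4
  -> R3 @ bar 2 tick 2 v(2, 3): C5 above B4
  -> R3 @ bar 2 tick 3 v(2, 3): C5 above B4
  -> R1 @ bar 3 tick 0 v(0, 1): C4/G4 P5 -> E4/B5 P5 similar
  -> R2 @ bar 3 tick 0 v(2, 3): C5/B4 m2 -> G5/G5 P1 similar
  -> R3 @ bar 3 tick 0 v(1, 2): B5 above G5
  -> R7 @ bar 3 tick 0 v(1,): G4->B5 leap 16st
  -> R3 @ bar 3 tick 1 v(1, 2): B5 above G5
  -> R3 @ bar 3 tick 2 v(1, 2): B5 above G5
  -> R3 @ bar 3 tick 3 v(1, 2): B5 above G5
  -> R2 @ bar 4 tick 0 v(0, 2): E4/G5 m3 -> A3/A4 P8 similar
  -> R2 @ bar 4 tick 0 v(1, 3): B5/G5 M3 -> F4/C5 P5 similar
  -> R7 @ bar 4 tick 0 v(1,): B5->F4 leap 18st
  -> R7 @ bar 4 tick 0 v(2,): G5->A4 leap 10st
  -> R8 @ bar 4 tick 0 v(0, 2): penult P8 not 3rd/6th
  -> R1 @ bar 5 tick 0 v(1, 3): F4/C5 P5 -> G4/D5 P5 similar
  -> R6 @ bar 5 tick 3 v(0, 2): closes on M3

(0, 0, R5, (0, 2))
(1, 0, R2, (1, 2))
(1, 0, R4, (0, 2))
(2, 0, R2, (0, 1))
(2, 0, R2, (0, 2))
(2, 0, R3, (2, 3))
(2, 0, R4, (0, 3))
(2, 1, R3, (2, 3))
(2, 2, R3, (2, 3))
(2, 3, R3, (2, 3))
(3, 0, R1, (0, 1))
(3, 0, R2, (2, 3))
(3, 0, R3, (1, 2))
(3, 0, R7, (1,))
(3, 1, R3, (1, 2))
(3, 2, R3, (1, 2))
(3, 3, R3, (1, 2))
(4, 0, R2, (0, 2))
(4, 0, R2, (1, 3))
(4, 0, R7, (1,))
(4, 0, R7, (2,))
(4, 0, R8, (0, 2))
(5, 0, R1, (1, 3))
(5, 3, R6, (0, 2))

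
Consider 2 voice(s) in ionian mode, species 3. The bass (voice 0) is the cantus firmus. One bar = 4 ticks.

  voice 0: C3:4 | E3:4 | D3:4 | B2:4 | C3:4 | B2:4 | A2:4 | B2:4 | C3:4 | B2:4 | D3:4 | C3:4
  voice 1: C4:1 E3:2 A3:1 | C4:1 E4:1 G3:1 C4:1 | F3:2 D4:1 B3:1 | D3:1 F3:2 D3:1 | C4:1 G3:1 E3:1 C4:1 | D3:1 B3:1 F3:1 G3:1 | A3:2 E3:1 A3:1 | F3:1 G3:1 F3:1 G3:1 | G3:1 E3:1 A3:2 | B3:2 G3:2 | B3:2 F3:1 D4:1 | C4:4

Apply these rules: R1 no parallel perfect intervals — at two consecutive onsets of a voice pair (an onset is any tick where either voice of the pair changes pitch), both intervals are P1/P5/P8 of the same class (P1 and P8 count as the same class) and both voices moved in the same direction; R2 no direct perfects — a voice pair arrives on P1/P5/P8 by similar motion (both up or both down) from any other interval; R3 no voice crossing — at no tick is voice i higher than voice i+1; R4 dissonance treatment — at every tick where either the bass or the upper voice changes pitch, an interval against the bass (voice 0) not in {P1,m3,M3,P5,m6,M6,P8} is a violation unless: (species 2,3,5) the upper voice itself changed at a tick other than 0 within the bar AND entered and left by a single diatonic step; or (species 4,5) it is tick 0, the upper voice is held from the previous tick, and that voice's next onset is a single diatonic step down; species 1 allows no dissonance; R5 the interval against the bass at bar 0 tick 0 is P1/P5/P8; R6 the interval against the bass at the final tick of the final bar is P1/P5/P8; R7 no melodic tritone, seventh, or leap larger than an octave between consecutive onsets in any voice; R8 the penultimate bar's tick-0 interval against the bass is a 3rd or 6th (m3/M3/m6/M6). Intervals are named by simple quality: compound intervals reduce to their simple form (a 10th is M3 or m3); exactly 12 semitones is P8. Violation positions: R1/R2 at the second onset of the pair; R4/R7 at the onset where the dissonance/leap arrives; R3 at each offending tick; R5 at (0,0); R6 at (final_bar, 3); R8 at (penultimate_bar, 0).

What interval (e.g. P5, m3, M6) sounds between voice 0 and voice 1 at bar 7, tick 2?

voice 0=B2 voice 1=F3 -> TT

TT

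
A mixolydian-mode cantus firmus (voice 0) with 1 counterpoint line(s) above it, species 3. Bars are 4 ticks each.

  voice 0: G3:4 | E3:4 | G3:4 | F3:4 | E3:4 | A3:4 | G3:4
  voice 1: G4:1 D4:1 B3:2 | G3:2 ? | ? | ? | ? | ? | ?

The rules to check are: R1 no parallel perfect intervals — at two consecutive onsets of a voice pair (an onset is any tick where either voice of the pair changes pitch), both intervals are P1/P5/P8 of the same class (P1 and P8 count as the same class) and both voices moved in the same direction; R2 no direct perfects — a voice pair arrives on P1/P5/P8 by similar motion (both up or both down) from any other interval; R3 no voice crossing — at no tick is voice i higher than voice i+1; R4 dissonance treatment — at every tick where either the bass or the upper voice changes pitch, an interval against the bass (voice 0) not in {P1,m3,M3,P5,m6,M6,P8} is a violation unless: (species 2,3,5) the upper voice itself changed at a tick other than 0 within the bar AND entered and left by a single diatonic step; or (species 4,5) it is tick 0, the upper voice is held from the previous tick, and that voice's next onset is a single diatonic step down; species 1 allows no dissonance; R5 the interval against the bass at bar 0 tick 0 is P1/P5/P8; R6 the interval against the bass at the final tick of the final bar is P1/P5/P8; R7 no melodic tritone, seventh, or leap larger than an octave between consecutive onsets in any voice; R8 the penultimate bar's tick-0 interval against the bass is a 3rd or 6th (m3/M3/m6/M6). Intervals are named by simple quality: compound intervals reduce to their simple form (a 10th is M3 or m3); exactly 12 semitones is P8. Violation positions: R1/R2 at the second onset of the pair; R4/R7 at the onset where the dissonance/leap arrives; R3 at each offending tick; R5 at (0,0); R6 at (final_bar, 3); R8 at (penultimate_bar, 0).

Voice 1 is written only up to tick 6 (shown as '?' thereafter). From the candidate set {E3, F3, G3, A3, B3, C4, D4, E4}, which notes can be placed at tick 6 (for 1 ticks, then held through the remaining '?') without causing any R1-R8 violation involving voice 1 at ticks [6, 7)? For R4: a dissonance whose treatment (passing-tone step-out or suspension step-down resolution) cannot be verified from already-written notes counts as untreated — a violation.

E3: legal
F3: violates R4
G3: legal
A3: violates R4
B3: legal
C4: legal
D4: violates R4
E4: legal

{B3, C4, E3, E4, G3}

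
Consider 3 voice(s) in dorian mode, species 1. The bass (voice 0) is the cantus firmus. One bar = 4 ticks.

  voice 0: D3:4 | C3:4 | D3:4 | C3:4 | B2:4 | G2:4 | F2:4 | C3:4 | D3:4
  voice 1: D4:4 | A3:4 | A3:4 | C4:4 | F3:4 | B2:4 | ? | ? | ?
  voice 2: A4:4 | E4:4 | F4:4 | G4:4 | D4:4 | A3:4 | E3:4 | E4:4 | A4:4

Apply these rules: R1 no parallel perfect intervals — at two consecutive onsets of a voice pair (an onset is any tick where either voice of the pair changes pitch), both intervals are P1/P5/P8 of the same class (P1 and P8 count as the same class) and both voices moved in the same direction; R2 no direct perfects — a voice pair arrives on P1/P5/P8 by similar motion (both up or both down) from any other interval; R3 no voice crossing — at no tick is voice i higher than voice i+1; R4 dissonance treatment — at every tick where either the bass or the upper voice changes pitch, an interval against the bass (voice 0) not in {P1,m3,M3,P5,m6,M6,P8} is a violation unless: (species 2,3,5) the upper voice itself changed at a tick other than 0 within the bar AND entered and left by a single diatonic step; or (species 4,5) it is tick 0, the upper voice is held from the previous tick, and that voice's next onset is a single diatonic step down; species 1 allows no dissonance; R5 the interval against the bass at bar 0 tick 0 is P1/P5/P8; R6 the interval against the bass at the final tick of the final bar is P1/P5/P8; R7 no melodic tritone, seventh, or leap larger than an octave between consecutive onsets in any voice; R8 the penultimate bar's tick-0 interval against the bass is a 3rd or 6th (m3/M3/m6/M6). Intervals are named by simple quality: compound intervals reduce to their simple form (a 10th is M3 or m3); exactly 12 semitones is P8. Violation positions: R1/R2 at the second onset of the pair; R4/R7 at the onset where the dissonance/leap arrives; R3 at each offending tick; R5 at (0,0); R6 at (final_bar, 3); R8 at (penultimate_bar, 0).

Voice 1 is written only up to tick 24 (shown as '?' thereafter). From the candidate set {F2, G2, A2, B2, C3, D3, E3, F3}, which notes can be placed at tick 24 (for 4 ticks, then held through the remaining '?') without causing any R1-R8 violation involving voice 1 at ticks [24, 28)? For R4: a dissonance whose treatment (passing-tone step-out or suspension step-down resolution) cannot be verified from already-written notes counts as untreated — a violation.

F2: violates R2,R7
G2: violates R4
A2: violates R2
B2: violates R4
C3: legal
D3: legal
E3: violates R4
F3: violates R3,R7

{C3, D3}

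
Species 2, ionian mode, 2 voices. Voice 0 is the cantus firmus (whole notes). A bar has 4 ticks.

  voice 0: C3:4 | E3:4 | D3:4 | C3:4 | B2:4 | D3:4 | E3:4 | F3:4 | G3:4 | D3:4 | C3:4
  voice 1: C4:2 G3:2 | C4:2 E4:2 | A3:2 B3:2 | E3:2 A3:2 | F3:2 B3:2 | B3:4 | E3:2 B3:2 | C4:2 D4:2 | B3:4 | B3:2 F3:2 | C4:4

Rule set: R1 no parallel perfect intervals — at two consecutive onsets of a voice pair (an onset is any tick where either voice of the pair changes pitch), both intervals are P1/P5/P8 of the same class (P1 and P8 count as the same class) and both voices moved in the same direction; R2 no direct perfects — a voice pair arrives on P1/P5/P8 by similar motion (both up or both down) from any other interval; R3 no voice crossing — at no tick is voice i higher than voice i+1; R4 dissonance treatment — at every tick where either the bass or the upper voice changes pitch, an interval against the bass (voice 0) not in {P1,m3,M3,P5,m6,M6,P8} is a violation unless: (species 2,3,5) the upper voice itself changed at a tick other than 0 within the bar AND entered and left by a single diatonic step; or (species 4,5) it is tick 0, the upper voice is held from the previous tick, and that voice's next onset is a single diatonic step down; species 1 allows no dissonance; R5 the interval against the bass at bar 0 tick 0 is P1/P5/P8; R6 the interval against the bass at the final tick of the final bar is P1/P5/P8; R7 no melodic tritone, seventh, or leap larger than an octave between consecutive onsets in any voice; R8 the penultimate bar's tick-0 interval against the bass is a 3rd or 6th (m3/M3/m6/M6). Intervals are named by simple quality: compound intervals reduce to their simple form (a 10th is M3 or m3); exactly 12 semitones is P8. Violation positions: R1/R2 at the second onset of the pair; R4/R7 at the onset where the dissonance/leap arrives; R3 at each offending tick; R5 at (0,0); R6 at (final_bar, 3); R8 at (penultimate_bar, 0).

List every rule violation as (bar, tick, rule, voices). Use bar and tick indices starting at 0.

(2, 0, R2, (0, 1))
(4, 0, R4, (0, 1))
(4, 2, R7, (1,))
(7, 0, R1, (0, 1))
(9, 2, R7, (1,))

bar 0: v0=C3 v1=C4 downbeat P8
bar 1: v0=E3 v1=C4 downbeat m6
bar 2: v0=D3 v1=A3 downbeat P5
bar 3: v0=C3 v1=E3 downbeat M3
bar 4: v0=B2 v1=F3 downbeat TT
bar 5: v0=D3 v1=B3 downbeat M6
bar 6: v0=E3 v1=E3 downbeat P1
bar 7: v0=F3 v1=C4 downbeat P5
bar 8: v0=G3 v1=B3 downbeat M3
bar 9: v0=D3 v1=B3 downbeat M6
bar 10: v0=C3 v1=C4 downbeat P8
  -> R2 @ bar 2 tick 0 v(0, 1): E3/E4 P8 -> D3/A3 P5 similar
  -> R4 @ bar 4 tick 0 v(0, 1): B2/F3 TT untreated
  -> R7 @ bar 4 tick 2 v(1,): F3->B3 leap 6st
  -> R1 @ bar 7 tick 0 v(0, 1): E3/B3 P5 -> F3/C4 P5 similar
  -> R7 @ bar 9 tick 2 v(1,): B3->F3 leap 6st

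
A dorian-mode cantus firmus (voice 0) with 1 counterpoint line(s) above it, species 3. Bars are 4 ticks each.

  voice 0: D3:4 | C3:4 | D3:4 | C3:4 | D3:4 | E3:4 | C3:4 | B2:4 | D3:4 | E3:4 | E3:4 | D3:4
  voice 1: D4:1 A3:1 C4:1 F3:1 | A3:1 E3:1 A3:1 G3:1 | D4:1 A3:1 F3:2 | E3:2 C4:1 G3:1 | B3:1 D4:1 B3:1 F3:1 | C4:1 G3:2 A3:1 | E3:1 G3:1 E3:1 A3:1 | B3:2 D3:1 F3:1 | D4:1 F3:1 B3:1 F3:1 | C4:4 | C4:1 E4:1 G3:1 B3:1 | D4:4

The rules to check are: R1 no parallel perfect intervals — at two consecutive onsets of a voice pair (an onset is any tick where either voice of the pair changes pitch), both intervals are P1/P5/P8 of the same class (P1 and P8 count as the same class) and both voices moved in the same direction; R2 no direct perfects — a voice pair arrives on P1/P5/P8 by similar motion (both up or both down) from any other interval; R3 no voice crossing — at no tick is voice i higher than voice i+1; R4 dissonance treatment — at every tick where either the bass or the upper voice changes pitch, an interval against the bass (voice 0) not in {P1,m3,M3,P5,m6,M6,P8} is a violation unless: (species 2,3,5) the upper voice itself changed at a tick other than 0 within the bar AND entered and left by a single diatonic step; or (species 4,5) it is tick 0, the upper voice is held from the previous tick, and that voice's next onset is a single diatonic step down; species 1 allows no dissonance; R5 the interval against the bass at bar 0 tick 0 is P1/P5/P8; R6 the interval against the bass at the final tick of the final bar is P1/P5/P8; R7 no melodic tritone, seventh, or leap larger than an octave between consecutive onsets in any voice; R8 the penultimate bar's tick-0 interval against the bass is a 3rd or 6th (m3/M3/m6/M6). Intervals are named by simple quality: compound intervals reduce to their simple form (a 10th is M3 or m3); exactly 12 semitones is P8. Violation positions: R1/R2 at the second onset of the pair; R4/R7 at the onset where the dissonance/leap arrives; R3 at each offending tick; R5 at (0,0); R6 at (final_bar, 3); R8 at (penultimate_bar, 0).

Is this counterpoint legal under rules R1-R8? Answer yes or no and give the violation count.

No (8 violations)

bar 0: v0=D3 v1=D4 (P8)
bar 1: v0=C3 v1=A3 (M6)
bar 2: v0=D3 v1=D4 (P8)
bar 3: v0=C3 v1=E3 (M3)
bar 4: v0=D3 v1=B3 (M6)
bar 5: v0=E3 v1=C4 (m6)
bar 6: v0=C3 v1=E3 (M3)
bar 7: v0=B2 v1=B3 (P8)
bar 8: v0=D3 v1=D4 (P8)
bar 9: v0=E3 v1=C4 (m6)
bar 10: v0=E3 v1=C4 (m6)
bar 11: v0=D3 v1=D4 (P8)
  R4 @ bar0.2: D3/C4 m7 untreated
  R2 @ bar2.0: C3/G3 P5 -> D3/D4 P8 similar
  R7 @ bar4.3: B3->F3 leap 6st
  R4 @ bar5.3: E3/A3 P4 untreated
  R4 @ bar7.3: B2/F3 TT untreated
  R2 @ bar8.0: B2/F3 TT -> D3/D4 P8 similar
  R7 @ bar8.2: F3->B3 leap 6st
  R7 @ bar8.3: B3->F3 leap 6st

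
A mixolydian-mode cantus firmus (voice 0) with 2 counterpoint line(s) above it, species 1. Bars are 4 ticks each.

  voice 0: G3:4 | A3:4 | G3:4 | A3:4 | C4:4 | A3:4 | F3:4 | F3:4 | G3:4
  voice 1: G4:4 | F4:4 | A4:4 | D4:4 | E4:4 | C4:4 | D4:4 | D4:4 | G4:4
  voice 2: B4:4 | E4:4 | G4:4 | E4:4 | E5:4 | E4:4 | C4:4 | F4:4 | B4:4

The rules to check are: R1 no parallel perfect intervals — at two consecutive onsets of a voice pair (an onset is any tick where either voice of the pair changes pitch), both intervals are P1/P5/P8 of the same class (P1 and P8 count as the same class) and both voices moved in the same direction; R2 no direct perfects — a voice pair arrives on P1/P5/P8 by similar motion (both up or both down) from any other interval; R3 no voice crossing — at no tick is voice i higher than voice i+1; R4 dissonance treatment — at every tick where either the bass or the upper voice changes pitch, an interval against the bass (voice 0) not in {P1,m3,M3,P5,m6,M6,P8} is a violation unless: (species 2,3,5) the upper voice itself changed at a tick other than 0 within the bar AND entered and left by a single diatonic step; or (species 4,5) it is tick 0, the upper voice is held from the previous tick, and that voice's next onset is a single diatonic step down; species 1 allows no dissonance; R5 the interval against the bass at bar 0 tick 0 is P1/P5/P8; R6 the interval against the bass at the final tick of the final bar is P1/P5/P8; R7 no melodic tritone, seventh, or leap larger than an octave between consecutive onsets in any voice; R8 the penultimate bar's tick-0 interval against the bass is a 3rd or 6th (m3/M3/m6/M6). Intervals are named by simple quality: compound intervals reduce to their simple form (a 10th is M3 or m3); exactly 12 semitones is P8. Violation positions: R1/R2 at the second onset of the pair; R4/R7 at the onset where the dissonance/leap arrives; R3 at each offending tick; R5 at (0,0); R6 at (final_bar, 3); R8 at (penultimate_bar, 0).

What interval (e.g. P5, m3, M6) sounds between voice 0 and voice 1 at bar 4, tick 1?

M3

voice 0=C4 voice 1=E4 -> M3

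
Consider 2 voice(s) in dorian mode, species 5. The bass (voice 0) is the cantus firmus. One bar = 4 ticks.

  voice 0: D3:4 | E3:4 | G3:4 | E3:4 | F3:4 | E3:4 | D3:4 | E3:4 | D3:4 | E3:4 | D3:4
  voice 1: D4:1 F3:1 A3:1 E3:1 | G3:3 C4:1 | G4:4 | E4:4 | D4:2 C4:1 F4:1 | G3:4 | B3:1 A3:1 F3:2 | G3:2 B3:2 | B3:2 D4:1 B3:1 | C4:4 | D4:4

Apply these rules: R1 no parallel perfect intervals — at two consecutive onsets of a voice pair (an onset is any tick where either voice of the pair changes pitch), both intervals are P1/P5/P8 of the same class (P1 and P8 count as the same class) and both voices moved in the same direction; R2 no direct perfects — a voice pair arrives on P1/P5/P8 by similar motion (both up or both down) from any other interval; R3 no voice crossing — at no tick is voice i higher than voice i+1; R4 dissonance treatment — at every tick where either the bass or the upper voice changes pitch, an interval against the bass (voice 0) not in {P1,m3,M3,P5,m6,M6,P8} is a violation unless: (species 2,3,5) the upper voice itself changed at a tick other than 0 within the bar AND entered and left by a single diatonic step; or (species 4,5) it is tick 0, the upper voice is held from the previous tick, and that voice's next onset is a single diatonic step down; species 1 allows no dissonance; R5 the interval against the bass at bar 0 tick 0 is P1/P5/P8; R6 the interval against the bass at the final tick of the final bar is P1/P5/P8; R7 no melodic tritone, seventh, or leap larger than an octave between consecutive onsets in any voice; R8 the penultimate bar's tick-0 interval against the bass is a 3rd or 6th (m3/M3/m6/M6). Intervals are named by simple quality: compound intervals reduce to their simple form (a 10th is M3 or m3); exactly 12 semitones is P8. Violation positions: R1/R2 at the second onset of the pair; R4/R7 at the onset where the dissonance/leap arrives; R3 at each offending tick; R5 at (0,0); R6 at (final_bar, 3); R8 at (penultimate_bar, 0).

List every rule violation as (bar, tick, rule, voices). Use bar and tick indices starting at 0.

bar 0: v0=D3 v1=D4 downbeat P8
bar 1: v0=E3 v1=G3 downbeat m3
bar 2: v0=G3 v1=G4 downbeat P8
bar 3: v0=E3 v1=E4 downbeat P8
bar 4: v0=F3 v1=D4 downbeat M6
bar 5: v0=E3 v1=G3 downbeat m3
bar 6: v0=D3 v1=B3 downbeat M6
bar 7: v0=E3 v1=G3 downbeat m3
bar 8: v0=D3 v1=B3 downbeat M6
bar 9: v0=E3 v1=C4 downbeat m6
bar 10: v0=D3 v1=D4 downbeat P8
  -> R4 @ bar 0 tick 3 v(0, 1): D3/E3 M2 untreated
  -> R2 @ bar 2 tick 0 v(0, 1): E3/C4 m6 -> G3/G4 P8 similar
  -> R1 @ bar 3 tick 0 v(0, 1): G3/G4 P8 -> E3/E4 P8 similar
  -> R7 @ bar 5 tick 0 v(1,): F4->G3 leap 10st

(0, 3, R4, (0, 1))
(2, 0, R2, (0, 1))
(3, 0, R1, (0, 1))
(5, 0, R7, (1,))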